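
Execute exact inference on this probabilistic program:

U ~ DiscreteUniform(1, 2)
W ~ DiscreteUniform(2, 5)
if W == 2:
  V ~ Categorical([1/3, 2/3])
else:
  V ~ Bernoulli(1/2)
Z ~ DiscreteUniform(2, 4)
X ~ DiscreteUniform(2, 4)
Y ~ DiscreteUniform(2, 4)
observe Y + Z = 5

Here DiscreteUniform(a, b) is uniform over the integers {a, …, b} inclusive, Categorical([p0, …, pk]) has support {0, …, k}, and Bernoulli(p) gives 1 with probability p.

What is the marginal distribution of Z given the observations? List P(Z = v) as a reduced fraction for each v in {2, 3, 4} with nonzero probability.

P(Z=2) = 1/2, P(Z=3) = 1/2

Enumerate traces; 96 have nonzero weight after conditioning:
  (U=1, W=2, V=0, Z=2, X=2, Y=3) weight 1/648
  (U=1, W=2, V=0, Z=2, X=3, Y=3) weight 1/648
  (U=1, W=2, V=0, Z=2, X=4, Y=3) weight 1/648
  (U=1, W=2, V=0, Z=3, X=2, Y=2) weight 1/648
  (U=1, W=2, V=0, Z=3, X=3, Y=2) weight 1/648
  (U=1, W=2, V=0, Z=3, X=4, Y=2) weight 1/648
  (U=1, W=2, V=1, Z=2, X=2, Y=3) weight 1/324
  (U=1, W=2, V=1, Z=2, X=3, Y=3) weight 1/324
  … 88 more
Group by Z:
  weight(Z=2) = 1/9
  weight(Z=3) = 1/9
Total weight = 1/9 + 1/9 = 2/9
P(Z=2 | obs) = 1/9 / 2/9 = 1/2
P(Z=3 | obs) = 1/9 / 2/9 = 1/2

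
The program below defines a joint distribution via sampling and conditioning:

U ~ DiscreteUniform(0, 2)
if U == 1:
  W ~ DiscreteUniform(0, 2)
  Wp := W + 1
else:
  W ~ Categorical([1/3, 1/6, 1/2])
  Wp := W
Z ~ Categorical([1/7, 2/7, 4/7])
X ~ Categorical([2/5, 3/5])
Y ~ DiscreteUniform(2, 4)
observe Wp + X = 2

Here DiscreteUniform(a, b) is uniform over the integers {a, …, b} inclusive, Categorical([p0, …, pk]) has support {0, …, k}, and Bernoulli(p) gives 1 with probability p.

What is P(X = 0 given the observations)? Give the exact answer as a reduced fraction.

P(X = 0 | obs) = 4/7

Enumerate traces; 54 have nonzero weight after conditioning:
  (U=0, W=1, Z=0, X=1, Y=2) weight 1/630
  (U=0, W=1, Z=0, X=1, Y=3) weight 1/630
  (U=0, W=1, Z=0, X=1, Y=4) weight 1/630
  (U=0, W=1, Z=1, X=1, Y=2) weight 1/315
  (U=0, W=1, Z=1, X=1, Y=3) weight 1/315
  (U=0, W=1, Z=1, X=1, Y=4) weight 1/315
  (U=0, W=1, Z=2, X=1, Y=2) weight 2/315
  (U=0, W=1, Z=2, X=1, Y=3) weight 2/315
  (U=0, W=2, Z=0, X=0, Y=2) weight 1/315
  … 45 more
Group by X:
  weight(X=0) = 8/45
  weight(X=1) = 2/15
Total weight = 8/45 + 2/15 = 14/45
P(X=0 | obs) = 8/45 / 14/45 = 4/7
P(X=1 | obs) = 2/15 / 14/45 = 3/7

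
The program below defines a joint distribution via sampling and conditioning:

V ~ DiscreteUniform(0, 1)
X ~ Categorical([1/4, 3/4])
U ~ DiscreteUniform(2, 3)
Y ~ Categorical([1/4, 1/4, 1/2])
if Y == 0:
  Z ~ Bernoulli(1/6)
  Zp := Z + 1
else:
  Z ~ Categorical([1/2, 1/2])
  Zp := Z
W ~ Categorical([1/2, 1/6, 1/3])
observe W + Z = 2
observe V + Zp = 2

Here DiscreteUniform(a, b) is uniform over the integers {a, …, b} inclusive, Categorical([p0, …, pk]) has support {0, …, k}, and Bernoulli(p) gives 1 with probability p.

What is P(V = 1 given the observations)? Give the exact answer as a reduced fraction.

Enumerate traces; 16 have nonzero weight after conditioning:
  (V=0, X=0, U=2, Y=0, Z=1, W=1) weight 1/2304
  (V=0, X=0, U=3, Y=0, Z=1, W=1) weight 1/2304
  (V=0, X=1, U=2, Y=0, Z=1, W=1) weight 1/768
  (V=0, X=1, U=3, Y=0, Z=1, W=1) weight 1/768
  (V=1, X=0, U=2, Y=0, Z=0, W=2) weight 5/1152
  (V=1, X=0, U=2, Y=1, Z=1, W=1) weight 1/768
  (V=1, X=0, U=2, Y=2, Z=1, W=1) weight 1/384
  (V=1, X=0, U=3, Y=0, Z=0, W=2) weight 5/1152
  … 8 more
Group by V:
  weight(V=0) = 1/288
  weight(V=1) = 19/288
Total weight = 1/288 + 19/288 = 5/72
P(V=0 | obs) = 1/288 / 5/72 = 1/20
P(V=1 | obs) = 19/288 / 5/72 = 19/20

P(V = 1 | obs) = 19/20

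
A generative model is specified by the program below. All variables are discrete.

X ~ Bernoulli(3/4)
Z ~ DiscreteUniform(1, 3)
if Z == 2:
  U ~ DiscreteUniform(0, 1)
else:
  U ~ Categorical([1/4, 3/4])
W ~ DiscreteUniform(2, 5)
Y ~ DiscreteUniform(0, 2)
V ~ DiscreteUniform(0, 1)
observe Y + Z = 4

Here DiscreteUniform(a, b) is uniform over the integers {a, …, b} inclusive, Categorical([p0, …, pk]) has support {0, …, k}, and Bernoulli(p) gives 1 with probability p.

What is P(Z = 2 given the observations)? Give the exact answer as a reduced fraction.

P(Z = 2 | obs) = 1/2

Enumerate traces; 64 have nonzero weight after conditioning:
  (X=0, Z=2, U=0, W=2, Y=2, V=0) weight 1/576
  (X=0, Z=2, U=0, W=2, Y=2, V=1) weight 1/576
  (X=0, Z=2, U=0, W=3, Y=2, V=0) weight 1/576
  (X=0, Z=2, U=0, W=3, Y=2, V=1) weight 1/576
  (X=0, Z=2, U=0, W=4, Y=2, V=0) weight 1/576
  (X=0, Z=2, U=0, W=4, Y=2, V=1) weight 1/576
  (X=0, Z=2, U=0, W=5, Y=2, V=0) weight 1/576
  (X=0, Z=2, U=0, W=5, Y=2, V=1) weight 1/576
  (X=0, Z=3, U=0, W=2, Y=1, V=0) weight 1/1152
  … 55 more
Group by Z:
  weight(Z=2) = 1/9
  weight(Z=3) = 1/9
Total weight = 1/9 + 1/9 = 2/9
P(Z=2 | obs) = 1/9 / 2/9 = 1/2
P(Z=3 | obs) = 1/9 / 2/9 = 1/2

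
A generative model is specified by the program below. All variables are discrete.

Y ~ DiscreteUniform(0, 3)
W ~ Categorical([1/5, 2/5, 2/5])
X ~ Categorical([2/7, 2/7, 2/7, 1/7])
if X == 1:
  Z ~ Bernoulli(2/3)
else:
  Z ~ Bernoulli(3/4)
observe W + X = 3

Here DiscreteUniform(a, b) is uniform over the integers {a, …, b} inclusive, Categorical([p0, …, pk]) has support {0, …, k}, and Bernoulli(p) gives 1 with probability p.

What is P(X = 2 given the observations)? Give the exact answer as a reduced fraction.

P(X = 2 | obs) = 4/9

Enumerate traces; 24 have nonzero weight after conditioning:
  (Y=0, W=0, X=3, Z=0) weight 1/560
  (Y=0, W=0, X=3, Z=1) weight 3/560
  (Y=0, W=1, X=2, Z=0) weight 1/140
  (Y=0, W=1, X=2, Z=1) weight 3/140
  (Y=0, W=2, X=1, Z=0) weight 1/105
  (Y=0, W=2, X=1, Z=1) weight 2/105
  (Y=1, W=0, X=3, Z=0) weight 1/560
  (Y=1, W=0, X=3, Z=1) weight 3/560
  … 16 more
Group by X:
  weight(X=1) = 4/35
  weight(X=2) = 4/35
  weight(X=3) = 1/35
Total weight = 4/35 + 4/35 + 1/35 = 9/35
P(X=1 | obs) = 4/35 / 9/35 = 4/9
P(X=2 | obs) = 4/35 / 9/35 = 4/9
P(X=3 | obs) = 1/35 / 9/35 = 1/9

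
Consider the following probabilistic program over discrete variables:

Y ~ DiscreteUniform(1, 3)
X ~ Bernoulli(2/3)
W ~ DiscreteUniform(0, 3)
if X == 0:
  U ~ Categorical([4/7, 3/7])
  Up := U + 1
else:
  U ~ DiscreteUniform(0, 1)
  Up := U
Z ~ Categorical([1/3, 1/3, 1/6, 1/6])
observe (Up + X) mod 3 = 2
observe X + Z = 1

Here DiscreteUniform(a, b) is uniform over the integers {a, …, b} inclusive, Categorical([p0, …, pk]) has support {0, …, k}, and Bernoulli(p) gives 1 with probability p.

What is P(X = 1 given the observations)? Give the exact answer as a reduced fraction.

Enumerate traces; 24 have nonzero weight after conditioning:
  (Y=1, X=0, W=0, U=1, Z=1) weight 1/252
  (Y=1, X=0, W=1, U=1, Z=1) weight 1/252
  (Y=1, X=0, W=2, U=1, Z=1) weight 1/252
  (Y=1, X=0, W=3, U=1, Z=1) weight 1/252
  (Y=1, X=1, W=0, U=1, Z=0) weight 1/108
  (Y=1, X=1, W=1, U=1, Z=0) weight 1/108
  (Y=1, X=1, W=2, U=1, Z=0) weight 1/108
  (Y=1, X=1, W=3, U=1, Z=0) weight 1/108
  … 16 more
Group by X:
  weight(X=0) = 1/21
  weight(X=1) = 1/9
Total weight = 1/21 + 1/9 = 10/63
P(X=0 | obs) = 1/21 / 10/63 = 3/10
P(X=1 | obs) = 1/9 / 10/63 = 7/10

P(X = 1 | obs) = 7/10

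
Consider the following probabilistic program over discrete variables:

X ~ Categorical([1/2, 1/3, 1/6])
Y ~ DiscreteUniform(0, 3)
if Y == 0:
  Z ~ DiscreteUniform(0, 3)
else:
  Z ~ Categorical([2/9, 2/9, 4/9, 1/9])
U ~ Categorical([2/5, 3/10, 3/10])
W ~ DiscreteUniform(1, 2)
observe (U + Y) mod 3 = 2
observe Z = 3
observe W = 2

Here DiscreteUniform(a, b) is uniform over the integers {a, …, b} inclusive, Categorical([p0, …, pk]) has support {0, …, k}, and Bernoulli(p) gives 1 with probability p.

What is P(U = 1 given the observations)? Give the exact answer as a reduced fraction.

Enumerate traces; 12 have nonzero weight after conditioning:
  (X=0, Y=0, Z=3, U=2, W=2) weight 3/640
  (X=0, Y=1, Z=3, U=1, W=2) weight 1/480
  (X=0, Y=2, Z=3, U=0, W=2) weight 1/360
  (X=0, Y=3, Z=3, U=2, W=2) weight 1/480
  (X=1, Y=0, Z=3, U=2, W=2) weight 1/320
  (X=1, Y=1, Z=3, U=1, W=2) weight 1/720
  (X=1, Y=2, Z=3, U=0, W=2) weight 1/540
  (X=1, Y=3, Z=3, U=2, W=2) weight 1/720
  … 4 more
Group by U:
  weight(U=0) = 1/180
  weight(U=1) = 1/240
  weight(U=2) = 13/960
Total weight = 1/180 + 1/240 + 13/960 = 67/2880
P(U=0 | obs) = 1/180 / 67/2880 = 16/67
P(U=1 | obs) = 1/240 / 67/2880 = 12/67
P(U=2 | obs) = 13/960 / 67/2880 = 39/67

P(U = 1 | obs) = 12/67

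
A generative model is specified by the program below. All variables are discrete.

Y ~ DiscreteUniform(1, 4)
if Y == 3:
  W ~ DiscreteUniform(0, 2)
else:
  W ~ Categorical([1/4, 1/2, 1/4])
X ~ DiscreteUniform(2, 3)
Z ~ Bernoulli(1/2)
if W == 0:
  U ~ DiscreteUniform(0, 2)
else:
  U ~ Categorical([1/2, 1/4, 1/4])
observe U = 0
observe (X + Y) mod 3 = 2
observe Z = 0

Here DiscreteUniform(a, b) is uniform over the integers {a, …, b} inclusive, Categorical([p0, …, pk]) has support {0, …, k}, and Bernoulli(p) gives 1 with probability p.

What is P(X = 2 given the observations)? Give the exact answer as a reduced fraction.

Enumerate traces; 6 have nonzero weight after conditioning:
  (Y=2, W=0, X=3, Z=0, U=0) weight 1/192
  (Y=2, W=1, X=3, Z=0, U=0) weight 1/64
  (Y=2, W=2, X=3, Z=0, U=0) weight 1/128
  (Y=3, W=0, X=2, Z=0, U=0) weight 1/144
  (Y=3, W=1, X=2, Z=0, U=0) weight 1/96
  (Y=3, W=2, X=2, Z=0, U=0) weight 1/96
Group by X:
  weight(X=2) = 1/36
  weight(X=3) = 11/384
Total weight = 1/36 + 11/384 = 65/1152
P(X=2 | obs) = 1/36 / 65/1152 = 32/65
P(X=3 | obs) = 11/384 / 65/1152 = 33/65

P(X = 2 | obs) = 32/65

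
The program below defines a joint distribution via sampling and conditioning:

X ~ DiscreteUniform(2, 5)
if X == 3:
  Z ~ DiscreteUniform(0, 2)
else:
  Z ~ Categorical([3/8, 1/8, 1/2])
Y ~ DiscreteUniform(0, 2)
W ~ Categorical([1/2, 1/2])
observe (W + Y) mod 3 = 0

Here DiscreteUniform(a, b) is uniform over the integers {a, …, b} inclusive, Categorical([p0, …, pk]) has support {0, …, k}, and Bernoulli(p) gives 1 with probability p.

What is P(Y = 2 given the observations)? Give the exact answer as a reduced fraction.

Enumerate traces; 24 have nonzero weight after conditioning:
  (X=2, Z=0, Y=0, W=0) weight 1/64
  (X=2, Z=0, Y=2, W=1) weight 1/64
  (X=2, Z=1, Y=0, W=0) weight 1/192
  (X=2, Z=1, Y=2, W=1) weight 1/192
  (X=2, Z=2, Y=0, W=0) weight 1/48
  (X=2, Z=2, Y=2, W=1) weight 1/48
  (X=3, Z=0, Y=0, W=0) weight 1/72
  (X=3, Z=0, Y=2, W=1) weight 1/72
  … 16 more
Group by Y:
  weight(Y=0) = 1/6
  weight(Y=2) = 1/6
Total weight = 1/6 + 1/6 = 1/3
P(Y=0 | obs) = 1/6 / 1/3 = 1/2
P(Y=2 | obs) = 1/6 / 1/3 = 1/2

P(Y = 2 | obs) = 1/2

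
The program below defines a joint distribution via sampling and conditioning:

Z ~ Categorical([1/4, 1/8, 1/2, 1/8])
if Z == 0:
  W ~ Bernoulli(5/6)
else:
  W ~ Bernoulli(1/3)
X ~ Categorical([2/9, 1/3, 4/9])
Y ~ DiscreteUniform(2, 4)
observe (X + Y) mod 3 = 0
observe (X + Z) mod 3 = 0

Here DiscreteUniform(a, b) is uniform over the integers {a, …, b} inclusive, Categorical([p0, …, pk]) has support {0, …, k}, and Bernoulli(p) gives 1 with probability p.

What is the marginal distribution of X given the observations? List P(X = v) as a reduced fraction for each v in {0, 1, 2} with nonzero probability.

P(X=0) = 3/11, P(X=1) = 6/11, P(X=2) = 2/11

Enumerate traces; 8 have nonzero weight after conditioning:
  (Z=0, W=0, X=0, Y=3) weight 1/324
  (Z=0, W=1, X=0, Y=3) weight 5/324
  (Z=1, W=0, X=2, Y=4) weight 1/81
  (Z=1, W=1, X=2, Y=4) weight 1/162
  (Z=2, W=0, X=1, Y=2) weight 1/27
  (Z=2, W=1, X=1, Y=2) weight 1/54
  (Z=3, W=0, X=0, Y=3) weight 1/162
  (Z=3, W=1, X=0, Y=3) weight 1/324
Group by X:
  weight(X=0) = 1/36
  weight(X=1) = 1/18
  weight(X=2) = 1/54
Total weight = 1/36 + 1/18 + 1/54 = 11/108
P(X=0 | obs) = 1/36 / 11/108 = 3/11
P(X=1 | obs) = 1/18 / 11/108 = 6/11
P(X=2 | obs) = 1/54 / 11/108 = 2/11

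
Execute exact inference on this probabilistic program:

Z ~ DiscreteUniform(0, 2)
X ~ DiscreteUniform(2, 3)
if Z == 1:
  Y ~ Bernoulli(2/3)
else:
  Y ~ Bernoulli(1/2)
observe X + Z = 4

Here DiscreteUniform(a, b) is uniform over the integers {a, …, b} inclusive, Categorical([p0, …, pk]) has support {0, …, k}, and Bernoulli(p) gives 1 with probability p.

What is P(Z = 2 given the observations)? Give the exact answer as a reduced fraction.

Enumerate traces; 4 have nonzero weight after conditioning:
  (Z=1, X=3, Y=0) weight 1/18
  (Z=1, X=3, Y=1) weight 1/9
  (Z=2, X=2, Y=0) weight 1/12
  (Z=2, X=2, Y=1) weight 1/12
Group by Z:
  weight(Z=1) = 1/6
  weight(Z=2) = 1/6
Total weight = 1/6 + 1/6 = 1/3
P(Z=1 | obs) = 1/6 / 1/3 = 1/2
P(Z=2 | obs) = 1/6 / 1/3 = 1/2

P(Z = 2 | obs) = 1/2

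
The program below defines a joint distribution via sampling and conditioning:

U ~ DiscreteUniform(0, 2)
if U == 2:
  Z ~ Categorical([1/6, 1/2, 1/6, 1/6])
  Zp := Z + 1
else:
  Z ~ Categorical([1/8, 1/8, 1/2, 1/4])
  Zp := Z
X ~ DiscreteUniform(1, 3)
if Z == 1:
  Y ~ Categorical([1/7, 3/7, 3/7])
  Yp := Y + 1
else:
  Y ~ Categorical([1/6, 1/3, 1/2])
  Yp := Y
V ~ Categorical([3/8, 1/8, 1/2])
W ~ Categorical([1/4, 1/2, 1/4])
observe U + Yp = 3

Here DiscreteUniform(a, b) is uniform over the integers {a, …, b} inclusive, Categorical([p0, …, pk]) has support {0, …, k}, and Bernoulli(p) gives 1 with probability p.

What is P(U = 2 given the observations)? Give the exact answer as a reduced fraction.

Enumerate traces; 243 have nonzero weight after conditioning:
  (U=0, Z=1, X=1, Y=2, V=0, W=0) weight 1/1792
  (U=0, Z=1, X=1, Y=2, V=0, W=1) weight 1/896
  (U=0, Z=1, X=1, Y=2, V=0, W=2) weight 1/1792
  (U=0, Z=1, X=1, Y=2, V=1, W=0) weight 1/5376
  (U=0, Z=1, X=1, Y=2, V=1, W=1) weight 1/2688
  (U=0, Z=1, X=1, Y=2, V=1, W=2) weight 1/5376
  (U=0, Z=1, X=1, Y=2, V=2, W=0) weight 1/1344
  (U=0, Z=1, X=1, Y=2, V=2, W=1) weight 1/672
  (U=1, Z=0, X=1, Y=2, V=0, W=0) weight 1/1536
  (U=2, Z=0, X=1, Y=1, V=0, W=0) weight 1/1728
  … 233 more
Group by U:
  weight(U=0) = 1/56
  weight(U=1) = 55/336
  weight(U=2) = 5/63
Total weight = 1/56 + 55/336 + 5/63 = 263/1008
P(U=0 | obs) = 1/56 / 263/1008 = 18/263
P(U=1 | obs) = 55/336 / 263/1008 = 165/263
P(U=2 | obs) = 5/63 / 263/1008 = 80/263

P(U = 2 | obs) = 80/263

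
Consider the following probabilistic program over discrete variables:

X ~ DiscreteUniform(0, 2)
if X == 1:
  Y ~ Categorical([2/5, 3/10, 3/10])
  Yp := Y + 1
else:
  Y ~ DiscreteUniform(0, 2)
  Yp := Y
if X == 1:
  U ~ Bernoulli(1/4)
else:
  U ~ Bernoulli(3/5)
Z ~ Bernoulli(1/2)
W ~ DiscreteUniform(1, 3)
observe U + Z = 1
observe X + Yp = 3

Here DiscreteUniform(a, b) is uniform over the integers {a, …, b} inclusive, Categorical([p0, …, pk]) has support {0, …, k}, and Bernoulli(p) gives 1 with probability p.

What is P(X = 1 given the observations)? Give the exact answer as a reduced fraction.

P(X = 1 | obs) = 9/19

Enumerate traces; 12 have nonzero weight after conditioning:
  (X=1, Y=1, U=0, Z=1, W=1) weight 1/80
  (X=1, Y=1, U=0, Z=1, W=2) weight 1/80
  (X=1, Y=1, U=0, Z=1, W=3) weight 1/80
  (X=1, Y=1, U=1, Z=0, W=1) weight 1/240
  (X=1, Y=1, U=1, Z=0, W=2) weight 1/240
  (X=1, Y=1, U=1, Z=0, W=3) weight 1/240
  (X=2, Y=1, U=0, Z=1, W=1) weight 1/135
  (X=2, Y=1, U=0, Z=1, W=2) weight 1/135
  … 4 more
Group by X:
  weight(X=1) = 1/20
  weight(X=2) = 1/18
Total weight = 1/20 + 1/18 = 19/180
P(X=1 | obs) = 1/20 / 19/180 = 9/19
P(X=2 | obs) = 1/18 / 19/180 = 10/19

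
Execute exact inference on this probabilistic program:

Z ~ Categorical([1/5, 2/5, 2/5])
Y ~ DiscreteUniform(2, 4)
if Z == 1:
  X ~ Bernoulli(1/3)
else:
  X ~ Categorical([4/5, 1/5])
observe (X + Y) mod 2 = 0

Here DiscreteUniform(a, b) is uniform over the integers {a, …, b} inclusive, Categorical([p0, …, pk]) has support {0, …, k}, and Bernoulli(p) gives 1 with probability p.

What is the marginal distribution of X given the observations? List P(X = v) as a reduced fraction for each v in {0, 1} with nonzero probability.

Enumerate traces; 9 have nonzero weight after conditioning:
  (Z=0, Y=2, X=0) weight 4/75
  (Z=0, Y=3, X=1) weight 1/75
  (Z=0, Y=4, X=0) weight 4/75
  (Z=1, Y=2, X=0) weight 4/45
  (Z=1, Y=3, X=1) weight 2/45
  (Z=1, Y=4, X=0) weight 4/45
  (Z=2, Y=2, X=0) weight 8/75
  (Z=2, Y=3, X=1) weight 2/75
  … 1 more
Group by X:
  weight(X=0) = 112/225
  weight(X=1) = 19/225
Total weight = 112/225 + 19/225 = 131/225
P(X=0 | obs) = 112/225 / 131/225 = 112/131
P(X=1 | obs) = 19/225 / 131/225 = 19/131

P(X=0) = 112/131, P(X=1) = 19/131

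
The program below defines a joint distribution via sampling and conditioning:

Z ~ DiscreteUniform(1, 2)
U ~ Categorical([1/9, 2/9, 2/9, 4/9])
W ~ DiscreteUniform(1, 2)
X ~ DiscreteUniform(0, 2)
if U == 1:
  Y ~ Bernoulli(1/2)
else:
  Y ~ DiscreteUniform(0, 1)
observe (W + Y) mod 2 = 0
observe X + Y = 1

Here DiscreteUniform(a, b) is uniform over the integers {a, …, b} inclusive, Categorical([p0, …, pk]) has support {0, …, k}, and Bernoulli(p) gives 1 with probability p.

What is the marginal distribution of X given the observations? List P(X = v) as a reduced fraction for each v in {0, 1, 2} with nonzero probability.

Enumerate traces; 16 have nonzero weight after conditioning:
  (Z=1, U=0, W=1, X=0, Y=1) weight 1/216
  (Z=1, U=0, W=2, X=1, Y=0) weight 1/216
  (Z=1, U=1, W=1, X=0, Y=1) weight 1/108
  (Z=1, U=1, W=2, X=1, Y=0) weight 1/108
  (Z=1, U=2, W=1, X=0, Y=1) weight 1/108
  (Z=1, U=2, W=2, X=1, Y=0) weight 1/108
  (Z=1, U=3, W=1, X=0, Y=1) weight 1/54
  (Z=1, U=3, W=2, X=1, Y=0) weight 1/54
  … 8 more
Group by X:
  weight(X=0) = 1/12
  weight(X=1) = 1/12
Total weight = 1/12 + 1/12 = 1/6
P(X=0 | obs) = 1/12 / 1/6 = 1/2
P(X=1 | obs) = 1/12 / 1/6 = 1/2

P(X=0) = 1/2, P(X=1) = 1/2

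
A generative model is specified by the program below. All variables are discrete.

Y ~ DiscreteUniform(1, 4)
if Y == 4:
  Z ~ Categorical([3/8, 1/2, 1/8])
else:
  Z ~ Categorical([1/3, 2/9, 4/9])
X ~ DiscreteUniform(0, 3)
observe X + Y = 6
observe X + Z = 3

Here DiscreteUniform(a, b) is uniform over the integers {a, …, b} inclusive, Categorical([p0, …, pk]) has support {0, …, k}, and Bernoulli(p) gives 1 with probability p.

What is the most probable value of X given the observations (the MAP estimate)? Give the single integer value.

argmax_v P(X = v | obs) = 2

Enumerate traces; 2 have nonzero weight after conditioning:
  (Y=3, Z=0, X=3) weight 1/48
  (Y=4, Z=1, X=2) weight 1/32
Group by X:
  weight(X=2) = 1/32
  weight(X=3) = 1/48
Total weight = 1/32 + 1/48 = 5/96
P(X=2 | obs) = 1/32 / 5/96 = 3/5
P(X=3 | obs) = 1/48 / 5/96 = 2/5
argmax = 2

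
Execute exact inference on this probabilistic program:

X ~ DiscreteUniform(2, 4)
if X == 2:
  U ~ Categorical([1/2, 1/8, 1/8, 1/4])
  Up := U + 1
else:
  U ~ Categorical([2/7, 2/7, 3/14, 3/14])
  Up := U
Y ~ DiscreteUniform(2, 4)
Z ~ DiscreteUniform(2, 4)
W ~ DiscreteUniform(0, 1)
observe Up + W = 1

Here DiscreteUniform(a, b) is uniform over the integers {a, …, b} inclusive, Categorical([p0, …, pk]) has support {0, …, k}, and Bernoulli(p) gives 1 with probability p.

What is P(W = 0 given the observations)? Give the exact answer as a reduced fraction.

P(W = 0 | obs) = 15/23

Enumerate traces; 45 have nonzero weight after conditioning:
  (X=2, U=0, Y=2, Z=2, W=0) weight 1/108
  (X=2, U=0, Y=2, Z=3, W=0) weight 1/108
  (X=2, U=0, Y=2, Z=4, W=0) weight 1/108
  (X=2, U=0, Y=3, Z=2, W=0) weight 1/108
  (X=2, U=0, Y=3, Z=3, W=0) weight 1/108
  (X=2, U=0, Y=3, Z=4, W=0) weight 1/108
  (X=2, U=0, Y=4, Z=2, W=0) weight 1/108
  (X=2, U=0, Y=4, Z=3, W=0) weight 1/108
  (X=3, U=0, Y=2, Z=2, W=1) weight 1/189
  … 36 more
Group by W:
  weight(W=0) = 5/28
  weight(W=1) = 2/21
Total weight = 5/28 + 2/21 = 23/84
P(W=0 | obs) = 5/28 / 23/84 = 15/23
P(W=1 | obs) = 2/21 / 23/84 = 8/23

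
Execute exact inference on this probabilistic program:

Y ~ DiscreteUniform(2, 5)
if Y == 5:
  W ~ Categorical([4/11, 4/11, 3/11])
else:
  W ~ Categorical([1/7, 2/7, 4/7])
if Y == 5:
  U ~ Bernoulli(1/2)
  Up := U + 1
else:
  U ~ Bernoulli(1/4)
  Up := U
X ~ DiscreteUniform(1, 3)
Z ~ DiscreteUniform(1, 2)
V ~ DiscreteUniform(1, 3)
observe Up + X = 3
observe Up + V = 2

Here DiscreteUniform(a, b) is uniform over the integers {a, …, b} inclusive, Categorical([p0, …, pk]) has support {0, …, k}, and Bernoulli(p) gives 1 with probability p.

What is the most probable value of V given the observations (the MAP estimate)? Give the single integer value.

Enumerate traces; 42 have nonzero weight after conditioning:
  (Y=2, W=0, U=0, X=3, Z=1, V=2) weight 1/672
  (Y=2, W=0, U=0, X=3, Z=2, V=2) weight 1/672
  (Y=2, W=0, U=1, X=2, Z=1, V=1) weight 1/2016
  (Y=2, W=0, U=1, X=2, Z=2, V=1) weight 1/2016
  (Y=2, W=1, U=0, X=3, Z=1, V=2) weight 1/336
  (Y=2, W=1, U=0, X=3, Z=2, V=2) weight 1/336
  (Y=2, W=1, U=1, X=2, Z=1, V=1) weight 1/1008
  (Y=2, W=1, U=1, X=2, Z=2, V=1) weight 1/1008
  … 34 more
Group by V:
  weight(V=1) = 5/144
  weight(V=2) = 1/16
Total weight = 5/144 + 1/16 = 7/72
P(V=1 | obs) = 5/144 / 7/72 = 5/14
P(V=2 | obs) = 1/16 / 7/72 = 9/14
argmax = 2

argmax_v P(V = v | obs) = 2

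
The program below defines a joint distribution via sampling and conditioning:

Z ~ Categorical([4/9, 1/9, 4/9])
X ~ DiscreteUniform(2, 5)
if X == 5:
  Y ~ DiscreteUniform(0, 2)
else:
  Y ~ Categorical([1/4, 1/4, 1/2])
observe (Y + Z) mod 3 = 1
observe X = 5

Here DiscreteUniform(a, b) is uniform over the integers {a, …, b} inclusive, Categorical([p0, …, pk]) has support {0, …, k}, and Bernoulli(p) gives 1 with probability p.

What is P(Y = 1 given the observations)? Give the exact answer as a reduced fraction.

P(Y = 1 | obs) = 4/9

Enumerate traces; 3 have nonzero weight after conditioning:
  (Z=0, X=5, Y=1) weight 1/27
  (Z=1, X=5, Y=0) weight 1/108
  (Z=2, X=5, Y=2) weight 1/27
Group by Y:
  weight(Y=0) = 1/108
  weight(Y=1) = 1/27
  weight(Y=2) = 1/27
Total weight = 1/108 + 1/27 + 1/27 = 1/12
P(Y=0 | obs) = 1/108 / 1/12 = 1/9
P(Y=1 | obs) = 1/27 / 1/12 = 4/9
P(Y=2 | obs) = 1/27 / 1/12 = 4/9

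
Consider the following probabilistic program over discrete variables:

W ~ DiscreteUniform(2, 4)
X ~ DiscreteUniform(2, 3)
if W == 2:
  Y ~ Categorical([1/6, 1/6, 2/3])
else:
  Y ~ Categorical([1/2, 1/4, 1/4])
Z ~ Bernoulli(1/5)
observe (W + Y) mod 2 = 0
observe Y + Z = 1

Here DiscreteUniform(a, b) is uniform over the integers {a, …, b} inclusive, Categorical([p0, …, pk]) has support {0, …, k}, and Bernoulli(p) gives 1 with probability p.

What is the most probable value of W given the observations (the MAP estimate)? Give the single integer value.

argmax_v P(W = v | obs) = 3

Enumerate traces; 6 have nonzero weight after conditioning:
  (W=2, X=2, Y=0, Z=1) weight 1/180
  (W=2, X=3, Y=0, Z=1) weight 1/180
  (W=3, X=2, Y=1, Z=0) weight 1/30
  (W=3, X=3, Y=1, Z=0) weight 1/30
  (W=4, X=2, Y=0, Z=1) weight 1/60
  (W=4, X=3, Y=0, Z=1) weight 1/60
Group by W:
  weight(W=2) = 1/90
  weight(W=3) = 1/15
  weight(W=4) = 1/30
Total weight = 1/90 + 1/15 + 1/30 = 1/9
P(W=2 | obs) = 1/90 / 1/9 = 1/10
P(W=3 | obs) = 1/15 / 1/9 = 3/5
P(W=4 | obs) = 1/30 / 1/9 = 3/10
argmax = 3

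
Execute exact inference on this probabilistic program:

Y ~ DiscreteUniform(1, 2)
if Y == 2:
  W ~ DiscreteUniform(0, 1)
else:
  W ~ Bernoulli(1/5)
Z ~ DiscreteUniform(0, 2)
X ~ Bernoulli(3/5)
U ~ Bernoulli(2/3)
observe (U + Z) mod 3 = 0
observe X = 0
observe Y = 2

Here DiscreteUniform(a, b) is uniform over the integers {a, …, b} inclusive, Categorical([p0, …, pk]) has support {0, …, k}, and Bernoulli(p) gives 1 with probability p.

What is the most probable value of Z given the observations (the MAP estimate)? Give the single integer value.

Enumerate traces; 4 have nonzero weight after conditioning:
  (Y=2, W=0, Z=0, X=0, U=0) weight 1/90
  (Y=2, W=0, Z=2, X=0, U=1) weight 1/45
  (Y=2, W=1, Z=0, X=0, U=0) weight 1/90
  (Y=2, W=1, Z=2, X=0, U=1) weight 1/45
Group by Z:
  weight(Z=0) = 1/45
  weight(Z=2) = 2/45
Total weight = 1/45 + 2/45 = 1/15
P(Z=0 | obs) = 1/45 / 1/15 = 1/3
P(Z=2 | obs) = 2/45 / 1/15 = 2/3
argmax = 2

argmax_v P(Z = v | obs) = 2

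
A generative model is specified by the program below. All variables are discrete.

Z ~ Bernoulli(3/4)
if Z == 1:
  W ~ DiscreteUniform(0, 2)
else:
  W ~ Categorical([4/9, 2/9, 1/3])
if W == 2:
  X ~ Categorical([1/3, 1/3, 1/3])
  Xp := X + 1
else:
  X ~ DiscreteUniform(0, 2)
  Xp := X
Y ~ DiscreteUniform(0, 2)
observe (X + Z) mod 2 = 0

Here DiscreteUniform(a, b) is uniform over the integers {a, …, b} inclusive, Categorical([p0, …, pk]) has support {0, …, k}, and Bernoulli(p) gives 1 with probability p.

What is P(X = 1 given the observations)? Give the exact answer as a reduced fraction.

P(X = 1 | obs) = 3/5

Enumerate traces; 27 have nonzero weight after conditioning:
  (Z=0, W=0, X=0, Y=0) weight 1/81
  (Z=0, W=0, X=0, Y=1) weight 1/81
  (Z=0, W=0, X=0, Y=2) weight 1/81
  (Z=0, W=0, X=2, Y=0) weight 1/81
  (Z=0, W=0, X=2, Y=1) weight 1/81
  (Z=0, W=0, X=2, Y=2) weight 1/81
  (Z=0, W=1, X=0, Y=0) weight 1/162
  (Z=0, W=1, X=0, Y=1) weight 1/162
  (Z=1, W=0, X=1, Y=0) weight 1/36
  … 18 more
Group by X:
  weight(X=0) = 1/12
  weight(X=1) = 1/4
  weight(X=2) = 1/12
Total weight = 1/12 + 1/4 + 1/12 = 5/12
P(X=0 | obs) = 1/12 / 5/12 = 1/5
P(X=1 | obs) = 1/4 / 5/12 = 3/5
P(X=2 | obs) = 1/12 / 5/12 = 1/5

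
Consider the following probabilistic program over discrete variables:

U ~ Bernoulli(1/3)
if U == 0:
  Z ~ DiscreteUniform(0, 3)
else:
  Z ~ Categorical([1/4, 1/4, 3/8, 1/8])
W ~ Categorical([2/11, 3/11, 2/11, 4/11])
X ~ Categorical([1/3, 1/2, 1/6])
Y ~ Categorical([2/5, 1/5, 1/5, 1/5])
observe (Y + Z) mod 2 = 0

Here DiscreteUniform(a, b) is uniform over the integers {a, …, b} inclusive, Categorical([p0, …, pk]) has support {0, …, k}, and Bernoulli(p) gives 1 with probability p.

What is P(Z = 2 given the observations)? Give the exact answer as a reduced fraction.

P(Z = 2 | obs) = 21/61

Enumerate traces; 192 have nonzero weight after conditioning:
  (U=0, Z=0, W=0, X=0, Y=0) weight 2/495
  (U=0, Z=0, W=0, X=0, Y=2) weight 1/495
  (U=0, Z=0, W=0, X=1, Y=0) weight 1/165
  (U=0, Z=0, W=0, X=1, Y=2) weight 1/330
  (U=0, Z=0, W=0, X=2, Y=0) weight 1/495
  (U=0, Z=0, W=0, X=2, Y=2) weight 1/990
  (U=0, Z=0, W=1, X=0, Y=0) weight 1/165
  (U=0, Z=0, W=1, X=0, Y=2) weight 1/330
  (U=0, Z=1, W=0, X=0, Y=1) weight 1/495
  (U=0, Z=2, W=0, X=0, Y=0) weight 2/495
  … 182 more
Group by Z:
  weight(Z=0) = 3/20
  weight(Z=1) = 1/10
  weight(Z=2) = 7/40
  weight(Z=3) = 1/12
Total weight = 3/20 + 1/10 + 7/40 + 1/12 = 61/120
P(Z=0 | obs) = 3/20 / 61/120 = 18/61
P(Z=1 | obs) = 1/10 / 61/120 = 12/61
P(Z=2 | obs) = 7/40 / 61/120 = 21/61
P(Z=3 | obs) = 1/12 / 61/120 = 10/61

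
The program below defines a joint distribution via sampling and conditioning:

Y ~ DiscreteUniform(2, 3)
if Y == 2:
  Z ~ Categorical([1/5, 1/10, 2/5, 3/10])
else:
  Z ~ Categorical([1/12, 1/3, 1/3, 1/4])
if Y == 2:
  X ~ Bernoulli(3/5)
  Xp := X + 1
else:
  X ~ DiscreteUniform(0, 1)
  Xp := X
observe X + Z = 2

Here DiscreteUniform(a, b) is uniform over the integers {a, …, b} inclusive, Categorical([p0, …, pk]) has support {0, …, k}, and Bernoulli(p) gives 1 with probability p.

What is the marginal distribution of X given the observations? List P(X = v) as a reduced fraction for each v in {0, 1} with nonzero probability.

Enumerate traces; 4 have nonzero weight after conditioning:
  (Y=2, Z=1, X=1) weight 3/100
  (Y=2, Z=2, X=0) weight 2/25
  (Y=3, Z=1, X=1) weight 1/12
  (Y=3, Z=2, X=0) weight 1/12
Group by X:
  weight(X=0) = 49/300
  weight(X=1) = 17/150
Total weight = 49/300 + 17/150 = 83/300
P(X=0 | obs) = 49/300 / 83/300 = 49/83
P(X=1 | obs) = 17/150 / 83/300 = 34/83

P(X=0) = 49/83, P(X=1) = 34/83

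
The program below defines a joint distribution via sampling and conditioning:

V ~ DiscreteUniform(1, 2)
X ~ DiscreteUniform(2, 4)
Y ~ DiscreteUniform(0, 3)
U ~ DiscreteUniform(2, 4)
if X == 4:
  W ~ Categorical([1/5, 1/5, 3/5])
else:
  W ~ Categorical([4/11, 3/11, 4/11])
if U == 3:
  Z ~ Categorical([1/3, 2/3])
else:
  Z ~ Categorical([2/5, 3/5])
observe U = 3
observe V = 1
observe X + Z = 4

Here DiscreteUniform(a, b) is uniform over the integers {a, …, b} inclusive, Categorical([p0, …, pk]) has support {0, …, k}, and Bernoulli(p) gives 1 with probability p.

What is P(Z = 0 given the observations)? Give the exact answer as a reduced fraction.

Enumerate traces; 24 have nonzero weight after conditioning:
  (V=1, X=3, Y=0, U=3, W=0, Z=1) weight 1/297
  (V=1, X=3, Y=0, U=3, W=1, Z=1) weight 1/396
  (V=1, X=3, Y=0, U=3, W=2, Z=1) weight 1/297
  (V=1, X=3, Y=1, U=3, W=0, Z=1) weight 1/297
  (V=1, X=3, Y=1, U=3, W=1, Z=1) weight 1/396
  (V=1, X=3, Y=1, U=3, W=2, Z=1) weight 1/297
  (V=1, X=3, Y=2, U=3, W=0, Z=1) weight 1/297
  (V=1, X=3, Y=2, U=3, W=1, Z=1) weight 1/396
  (V=1, X=4, Y=0, U=3, W=0, Z=0) weight 1/1080
  … 15 more
Group by Z:
  weight(Z=0) = 1/54
  weight(Z=1) = 1/27
Total weight = 1/54 + 1/27 = 1/18
P(Z=0 | obs) = 1/54 / 1/18 = 1/3
P(Z=1 | obs) = 1/27 / 1/18 = 2/3

P(Z = 0 | obs) = 1/3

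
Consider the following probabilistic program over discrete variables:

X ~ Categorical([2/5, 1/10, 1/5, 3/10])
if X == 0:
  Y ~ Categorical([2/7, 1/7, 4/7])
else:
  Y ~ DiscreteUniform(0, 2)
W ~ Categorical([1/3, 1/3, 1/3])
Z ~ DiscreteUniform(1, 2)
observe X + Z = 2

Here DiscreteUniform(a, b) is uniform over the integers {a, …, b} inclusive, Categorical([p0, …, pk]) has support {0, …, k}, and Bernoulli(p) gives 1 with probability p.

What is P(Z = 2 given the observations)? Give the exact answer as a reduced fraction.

P(Z = 2 | obs) = 4/5

Enumerate traces; 18 have nonzero weight after conditioning:
  (X=0, Y=0, W=0, Z=2) weight 2/105
  (X=0, Y=0, W=1, Z=2) weight 2/105
  (X=0, Y=0, W=2, Z=2) weight 2/105
  (X=0, Y=1, W=0, Z=2) weight 1/105
  (X=0, Y=1, W=1, Z=2) weight 1/105
  (X=0, Y=1, W=2, Z=2) weight 1/105
  (X=0, Y=2, W=0, Z=2) weight 4/105
  (X=0, Y=2, W=1, Z=2) weight 4/105
  (X=1, Y=0, W=0, Z=1) weight 1/180
  … 9 more
Group by Z:
  weight(Z=1) = 1/20
  weight(Z=2) = 1/5
Total weight = 1/20 + 1/5 = 1/4
P(Z=1 | obs) = 1/20 / 1/4 = 1/5
P(Z=2 | obs) = 1/5 / 1/4 = 4/5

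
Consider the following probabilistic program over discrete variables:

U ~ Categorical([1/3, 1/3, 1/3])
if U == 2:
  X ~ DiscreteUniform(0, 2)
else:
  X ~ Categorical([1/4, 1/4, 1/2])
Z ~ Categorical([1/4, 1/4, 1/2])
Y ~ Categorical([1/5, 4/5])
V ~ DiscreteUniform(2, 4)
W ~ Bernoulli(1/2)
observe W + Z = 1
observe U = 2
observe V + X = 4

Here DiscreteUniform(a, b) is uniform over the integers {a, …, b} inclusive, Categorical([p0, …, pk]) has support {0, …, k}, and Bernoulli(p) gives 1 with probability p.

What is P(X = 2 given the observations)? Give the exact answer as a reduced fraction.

Enumerate traces; 12 have nonzero weight after conditioning:
  (U=2, X=0, Z=0, Y=0, V=4, W=1) weight 1/1080
  (U=2, X=0, Z=0, Y=1, V=4, W=1) weight 1/270
  (U=2, X=0, Z=1, Y=0, V=4, W=0) weight 1/1080
  (U=2, X=0, Z=1, Y=1, V=4, W=0) weight 1/270
  (U=2, X=1, Z=0, Y=0, V=3, W=1) weight 1/1080
  (U=2, X=1, Z=0, Y=1, V=3, W=1) weight 1/270
  (U=2, X=1, Z=1, Y=0, V=3, W=0) weight 1/1080
  (U=2, X=1, Z=1, Y=1, V=3, W=0) weight 1/270
  (U=2, X=2, Z=0, Y=0, V=2, W=1) weight 1/1080
  … 3 more
Group by X:
  weight(X=0) = 1/108
  weight(X=1) = 1/108
  weight(X=2) = 1/108
Total weight = 1/108 + 1/108 + 1/108 = 1/36
P(X=0 | obs) = 1/108 / 1/36 = 1/3
P(X=1 | obs) = 1/108 / 1/36 = 1/3
P(X=2 | obs) = 1/108 / 1/36 = 1/3

P(X = 2 | obs) = 1/3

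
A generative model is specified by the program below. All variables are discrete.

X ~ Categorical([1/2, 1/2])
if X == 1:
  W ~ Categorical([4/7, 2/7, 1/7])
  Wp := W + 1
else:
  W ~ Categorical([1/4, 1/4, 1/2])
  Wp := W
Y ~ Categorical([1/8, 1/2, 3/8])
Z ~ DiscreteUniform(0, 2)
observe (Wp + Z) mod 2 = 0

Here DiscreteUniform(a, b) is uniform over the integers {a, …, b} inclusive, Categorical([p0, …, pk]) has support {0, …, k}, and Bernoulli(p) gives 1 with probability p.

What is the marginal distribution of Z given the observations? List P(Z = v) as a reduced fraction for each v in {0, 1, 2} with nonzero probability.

Enumerate traces; 27 have nonzero weight after conditioning:
  (X=0, W=0, Y=0, Z=0) weight 1/192
  (X=0, W=0, Y=0, Z=2) weight 1/192
  (X=0, W=0, Y=1, Z=0) weight 1/48
  (X=0, W=0, Y=1, Z=2) weight 1/48
  (X=0, W=0, Y=2, Z=0) weight 1/64
  (X=0, W=0, Y=2, Z=2) weight 1/64
  (X=0, W=1, Y=0, Z=1) weight 1/192
  (X=0, W=1, Y=1, Z=1) weight 1/48
  … 19 more
Group by Z:
  weight(Z=0) = 29/168
  weight(Z=1) = 9/56
  weight(Z=2) = 29/168
Total weight = 29/168 + 9/56 + 29/168 = 85/168
P(Z=0 | obs) = 29/168 / 85/168 = 29/85
P(Z=1 | obs) = 9/56 / 85/168 = 27/85
P(Z=2 | obs) = 29/168 / 85/168 = 29/85

P(Z=0) = 29/85, P(Z=1) = 27/85, P(Z=2) = 29/85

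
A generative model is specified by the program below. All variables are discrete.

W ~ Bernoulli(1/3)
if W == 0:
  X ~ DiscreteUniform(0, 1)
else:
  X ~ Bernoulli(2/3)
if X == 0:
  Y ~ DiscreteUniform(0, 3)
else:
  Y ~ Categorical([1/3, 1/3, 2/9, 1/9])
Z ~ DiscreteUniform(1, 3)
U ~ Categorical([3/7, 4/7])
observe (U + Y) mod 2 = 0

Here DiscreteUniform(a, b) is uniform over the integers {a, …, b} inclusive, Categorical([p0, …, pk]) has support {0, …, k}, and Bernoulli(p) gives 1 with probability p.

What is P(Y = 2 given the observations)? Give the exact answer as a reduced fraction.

P(Y = 2 | obs) = 57/281

Enumerate traces; 48 have nonzero weight after conditioning:
  (W=0, X=0, Y=0, Z=1, U=0) weight 1/84
  (W=0, X=0, Y=0, Z=2, U=0) weight 1/84
  (W=0, X=0, Y=0, Z=3, U=0) weight 1/84
  (W=0, X=0, Y=1, Z=1, U=1) weight 1/63
  (W=0, X=0, Y=1, Z=2, U=1) weight 1/63
  (W=0, X=0, Y=1, Z=3, U=1) weight 1/63
  (W=0, X=0, Y=2, Z=1, U=0) weight 1/84
  (W=0, X=0, Y=2, Z=2, U=0) weight 1/84
  (W=0, X=0, Y=3, Z=1, U=1) weight 1/63
  … 39 more
Group by Y:
  weight(Y=0) = 8/63
  weight(Y=1) = 32/189
  weight(Y=2) = 19/189
  weight(Y=3) = 8/81
Total weight = 8/63 + 32/189 + 19/189 + 8/81 = 281/567
P(Y=0 | obs) = 8/63 / 281/567 = 72/281
P(Y=1 | obs) = 32/189 / 281/567 = 96/281
P(Y=2 | obs) = 19/189 / 281/567 = 57/281
P(Y=3 | obs) = 8/81 / 281/567 = 56/281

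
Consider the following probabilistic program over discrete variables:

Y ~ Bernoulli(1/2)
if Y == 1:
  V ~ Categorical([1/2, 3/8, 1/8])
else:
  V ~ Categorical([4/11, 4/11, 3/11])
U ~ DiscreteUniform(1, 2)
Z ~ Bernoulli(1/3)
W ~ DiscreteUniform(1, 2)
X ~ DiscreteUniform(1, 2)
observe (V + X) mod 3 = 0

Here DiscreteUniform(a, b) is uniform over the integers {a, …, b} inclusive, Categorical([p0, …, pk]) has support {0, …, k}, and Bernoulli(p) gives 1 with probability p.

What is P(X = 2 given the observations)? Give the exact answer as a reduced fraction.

P(X = 2 | obs) = 13/20

Enumerate traces; 32 have nonzero weight after conditioning:
  (Y=0, V=1, U=1, Z=0, W=1, X=2) weight 1/66
  (Y=0, V=1, U=1, Z=0, W=2, X=2) weight 1/66
  (Y=0, V=1, U=1, Z=1, W=1, X=2) weight 1/132
  (Y=0, V=1, U=1, Z=1, W=2, X=2) weight 1/132
  (Y=0, V=1, U=2, Z=0, W=1, X=2) weight 1/66
  (Y=0, V=1, U=2, Z=0, W=2, X=2) weight 1/66
  (Y=0, V=1, U=2, Z=1, W=1, X=2) weight 1/132
  (Y=0, V=1, U=2, Z=1, W=2, X=2) weight 1/132
  (Y=0, V=2, U=1, Z=0, W=1, X=1) weight 1/88
  … 23 more
Group by X:
  weight(X=1) = 35/352
  weight(X=2) = 65/352
Total weight = 35/352 + 65/352 = 25/88
P(X=1 | obs) = 35/352 / 25/88 = 7/20
P(X=2 | obs) = 65/352 / 25/88 = 13/20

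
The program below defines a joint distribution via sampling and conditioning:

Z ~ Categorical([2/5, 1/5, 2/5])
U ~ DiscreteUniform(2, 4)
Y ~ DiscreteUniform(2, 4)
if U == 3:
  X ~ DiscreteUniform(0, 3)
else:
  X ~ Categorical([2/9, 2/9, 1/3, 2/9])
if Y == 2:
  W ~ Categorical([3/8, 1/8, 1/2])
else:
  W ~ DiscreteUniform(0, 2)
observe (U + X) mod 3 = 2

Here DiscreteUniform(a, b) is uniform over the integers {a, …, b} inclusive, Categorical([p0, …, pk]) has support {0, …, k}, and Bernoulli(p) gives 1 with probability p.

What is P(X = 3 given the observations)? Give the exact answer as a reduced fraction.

P(X = 3 | obs) = 8/33

Enumerate traces; 108 have nonzero weight after conditioning:
  (Z=0, U=2, Y=2, X=0, W=0) weight 1/270
  (Z=0, U=2, Y=2, X=0, W=1) weight 1/810
  (Z=0, U=2, Y=2, X=0, W=2) weight 2/405
  (Z=0, U=2, Y=2, X=3, W=0) weight 1/270
  (Z=0, U=2, Y=2, X=3, W=1) weight 1/810
  (Z=0, U=2, Y=2, X=3, W=2) weight 2/405
  (Z=0, U=2, Y=3, X=0, W=0) weight 4/1215
  (Z=0, U=2, Y=3, X=0, W=1) weight 4/1215
  (Z=0, U=3, Y=2, X=2, W=0) weight 1/240
  (Z=0, U=4, Y=2, X=1, W=0) weight 1/270
  … 98 more
Group by X:
  weight(X=0) = 2/27
  weight(X=1) = 2/27
  weight(X=2) = 1/12
  weight(X=3) = 2/27
Total weight = 2/27 + 2/27 + 1/12 + 2/27 = 11/36
P(X=0 | obs) = 2/27 / 11/36 = 8/33
P(X=1 | obs) = 2/27 / 11/36 = 8/33
P(X=2 | obs) = 1/12 / 11/36 = 3/11
P(X=3 | obs) = 2/27 / 11/36 = 8/33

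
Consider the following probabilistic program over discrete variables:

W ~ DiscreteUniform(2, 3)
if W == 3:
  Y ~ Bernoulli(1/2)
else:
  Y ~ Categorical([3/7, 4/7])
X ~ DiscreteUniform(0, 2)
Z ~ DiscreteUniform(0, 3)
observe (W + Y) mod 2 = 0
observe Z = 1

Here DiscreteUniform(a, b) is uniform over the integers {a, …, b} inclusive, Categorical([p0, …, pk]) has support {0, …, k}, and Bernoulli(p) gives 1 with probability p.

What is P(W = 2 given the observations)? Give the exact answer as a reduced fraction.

Enumerate traces; 6 have nonzero weight after conditioning:
  (W=2, Y=0, X=0, Z=1) weight 1/56
  (W=2, Y=0, X=1, Z=1) weight 1/56
  (W=2, Y=0, X=2, Z=1) weight 1/56
  (W=3, Y=1, X=0, Z=1) weight 1/48
  (W=3, Y=1, X=1, Z=1) weight 1/48
  (W=3, Y=1, X=2, Z=1) weight 1/48
Group by W:
  weight(W=2) = 3/56
  weight(W=3) = 1/16
Total weight = 3/56 + 1/16 = 13/112
P(W=2 | obs) = 3/56 / 13/112 = 6/13
P(W=3 | obs) = 1/16 / 13/112 = 7/13

P(W = 2 | obs) = 6/13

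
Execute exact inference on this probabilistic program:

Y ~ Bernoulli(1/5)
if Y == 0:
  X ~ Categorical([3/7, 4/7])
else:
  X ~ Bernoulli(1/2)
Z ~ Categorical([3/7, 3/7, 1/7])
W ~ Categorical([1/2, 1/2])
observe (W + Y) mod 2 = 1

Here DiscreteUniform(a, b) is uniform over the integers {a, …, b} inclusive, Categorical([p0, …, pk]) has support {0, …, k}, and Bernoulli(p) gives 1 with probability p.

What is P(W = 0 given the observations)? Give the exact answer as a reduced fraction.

P(W = 0 | obs) = 1/5

Enumerate traces; 12 have nonzero weight after conditioning:
  (Y=0, X=0, Z=0, W=1) weight 18/245
  (Y=0, X=0, Z=1, W=1) weight 18/245
  (Y=0, X=0, Z=2, W=1) weight 6/245
  (Y=0, X=1, Z=0, W=1) weight 24/245
  (Y=0, X=1, Z=1, W=1) weight 24/245
  (Y=0, X=1, Z=2, W=1) weight 8/245
  (Y=1, X=0, Z=0, W=0) weight 3/140
  (Y=1, X=0, Z=1, W=0) weight 3/140
  … 4 more
Group by W:
  weight(W=0) = 1/10
  weight(W=1) = 2/5
Total weight = 1/10 + 2/5 = 1/2
P(W=0 | obs) = 1/10 / 1/2 = 1/5
P(W=1 | obs) = 2/5 / 1/2 = 4/5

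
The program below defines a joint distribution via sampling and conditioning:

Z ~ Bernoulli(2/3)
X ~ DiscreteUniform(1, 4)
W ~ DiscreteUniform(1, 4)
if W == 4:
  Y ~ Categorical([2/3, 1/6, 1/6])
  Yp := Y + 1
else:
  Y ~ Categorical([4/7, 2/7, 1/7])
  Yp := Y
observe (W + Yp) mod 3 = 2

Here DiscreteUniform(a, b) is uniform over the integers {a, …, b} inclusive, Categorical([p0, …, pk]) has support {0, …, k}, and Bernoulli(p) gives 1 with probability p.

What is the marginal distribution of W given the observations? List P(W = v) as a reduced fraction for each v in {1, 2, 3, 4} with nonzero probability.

Enumerate traces; 32 have nonzero weight after conditioning:
  (Z=0, X=1, W=1, Y=1) weight 1/168
  (Z=0, X=1, W=2, Y=0) weight 1/84
  (Z=0, X=1, W=3, Y=2) weight 1/336
  (Z=0, X=1, W=4, Y=0) weight 1/72
  (Z=0, X=2, W=1, Y=1) weight 1/168
  (Z=0, X=2, W=2, Y=0) weight 1/84
  (Z=0, X=2, W=3, Y=2) weight 1/336
  (Z=0, X=2, W=4, Y=0) weight 1/72
  … 24 more
Group by W:
  weight(W=1) = 1/14
  weight(W=2) = 1/7
  weight(W=3) = 1/28
  weight(W=4) = 1/6
Total weight = 1/14 + 1/7 + 1/28 + 1/6 = 5/12
P(W=1 | obs) = 1/14 / 5/12 = 6/35
P(W=2 | obs) = 1/7 / 5/12 = 12/35
P(W=3 | obs) = 1/28 / 5/12 = 3/35
P(W=4 | obs) = 1/6 / 5/12 = 2/5

P(W=1) = 6/35, P(W=2) = 12/35, P(W=3) = 3/35, P(W=4) = 2/5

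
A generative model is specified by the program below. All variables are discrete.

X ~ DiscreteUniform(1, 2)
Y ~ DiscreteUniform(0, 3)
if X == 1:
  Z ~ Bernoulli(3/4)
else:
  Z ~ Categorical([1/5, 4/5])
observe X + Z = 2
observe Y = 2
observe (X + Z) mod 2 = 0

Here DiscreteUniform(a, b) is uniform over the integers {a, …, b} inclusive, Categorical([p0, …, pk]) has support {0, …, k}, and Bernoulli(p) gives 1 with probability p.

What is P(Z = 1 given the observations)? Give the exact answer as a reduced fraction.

P(Z = 1 | obs) = 15/19

Enumerate traces; 2 have nonzero weight after conditioning:
  (X=1, Y=2, Z=1) weight 3/32
  (X=2, Y=2, Z=0) weight 1/40
Group by Z:
  weight(Z=0) = 1/40
  weight(Z=1) = 3/32
Total weight = 1/40 + 3/32 = 19/160
P(Z=0 | obs) = 1/40 / 19/160 = 4/19
P(Z=1 | obs) = 3/32 / 19/160 = 15/19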